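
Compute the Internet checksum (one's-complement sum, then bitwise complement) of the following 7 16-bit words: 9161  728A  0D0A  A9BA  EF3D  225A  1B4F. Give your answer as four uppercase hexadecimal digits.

One's-complement addition (fold any carry out of bit 15 back into bit 0):
  0x9161 + 0x728A = 0x103EB → wrap carry → 0x03EC
  0x03EC + 0x0D0A = 0x010F6
  0x10F6 + 0xA9BA = 0x0BAB0
  0xBAB0 + 0xEF3D = 0x1A9ED → wrap carry → 0xA9EE
  0xA9EE + 0x225A = 0x0CC48
  0xCC48 + 0x1B4F = 0x0E797
One's-complement sum = 0xE797.
Checksum = ~0xE797 & 0xFFFF = 0x1868.

1868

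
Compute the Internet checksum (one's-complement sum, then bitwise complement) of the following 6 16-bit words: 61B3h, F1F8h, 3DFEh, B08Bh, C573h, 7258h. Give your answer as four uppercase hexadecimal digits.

85FD

One's-complement addition (fold any carry out of bit 15 back into bit 0):
  0x61B3 + 0xF1F8 = 0x153AB → wrap carry → 0x53AC
  0x53AC + 0x3DFE = 0x091AA
  0x91AA + 0xB08B = 0x14235 → wrap carry → 0x4236
  0x4236 + 0xC573 = 0x107A9 → wrap carry → 0x07AA
  0x07AA + 0x7258 = 0x07A02
One's-complement sum = 0x7A02.
Checksum = ~0x7A02 & 0xFFFF = 0x85FD.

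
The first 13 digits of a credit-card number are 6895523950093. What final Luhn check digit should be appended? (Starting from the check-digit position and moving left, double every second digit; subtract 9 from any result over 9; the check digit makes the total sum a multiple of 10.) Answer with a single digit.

Partial digits right→left: 3 9 0 0 5 9 3 2 5 5 9 8 6
Double every second digit counting from the check-digit position (so the 1st, 3rd, 5th, ... of the partial from the right).
  doubled (with −9 where >9): 6 0 1 6 1 9 3 → sum 26
  kept as-is: 9 0 9 2 5 8 → sum 33
Total = 26 + 33 = 59.
Check digit = (10 − (59 mod 10)) mod 10 = 1.

1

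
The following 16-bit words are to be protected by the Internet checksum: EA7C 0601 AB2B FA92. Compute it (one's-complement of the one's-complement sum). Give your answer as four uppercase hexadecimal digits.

One's-complement addition (fold any carry out of bit 15 back into bit 0):
  0xEA7C + 0x0601 = 0x0F07D
  0xF07D + 0xAB2B = 0x19BA8 → wrap carry → 0x9BA9
  0x9BA9 + 0xFA92 = 0x1963B → wrap carry → 0x963C
One's-complement sum = 0x963C.
Checksum = ~0x963C & 0xFFFF = 0x69C3.

69C3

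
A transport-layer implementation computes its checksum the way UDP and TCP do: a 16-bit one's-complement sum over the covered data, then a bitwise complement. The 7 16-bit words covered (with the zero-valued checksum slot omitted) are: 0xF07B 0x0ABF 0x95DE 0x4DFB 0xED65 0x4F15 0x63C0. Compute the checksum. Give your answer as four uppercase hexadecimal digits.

One's-complement addition (fold any carry out of bit 15 back into bit 0):
  0xF07B + 0x0ABF = 0x0FB3A
  0xFB3A + 0x95DE = 0x19118 → wrap carry → 0x9119
  0x9119 + 0x4DFB = 0x0DF14
  0xDF14 + 0xED65 = 0x1CC79 → wrap carry → 0xCC7A
  0xCC7A + 0x4F15 = 0x11B8F → wrap carry → 0x1B90
  0x1B90 + 0x63C0 = 0x07F50
One's-complement sum = 0x7F50.
Checksum = ~0x7F50 & 0xFFFF = 0x80AF.

80AF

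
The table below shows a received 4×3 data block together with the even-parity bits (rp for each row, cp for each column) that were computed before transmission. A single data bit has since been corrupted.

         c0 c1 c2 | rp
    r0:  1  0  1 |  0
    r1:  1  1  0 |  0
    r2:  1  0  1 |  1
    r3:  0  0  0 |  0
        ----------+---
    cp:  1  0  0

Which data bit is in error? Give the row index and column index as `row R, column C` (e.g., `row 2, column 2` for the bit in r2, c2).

row 2, column 1

Recompute each row's even parity and compare to rp:
  r0: data parity 0, sent rp 0 → ok
  r1: data parity 0, sent rp 0 → ok
  r2: data parity 0, sent rp 1 → mismatch
  r3: data parity 0, sent rp 0 → ok
Recompute each column's even parity and compare to cp:
  c0: data parity 1, sent cp 1 → ok
  c1: data parity 1, sent cp 0 → mismatch
  c2: data parity 0, sent cp 0 → ok
Exactly one row (r2) and one column (c1) fail → the flipped bit is at their intersection.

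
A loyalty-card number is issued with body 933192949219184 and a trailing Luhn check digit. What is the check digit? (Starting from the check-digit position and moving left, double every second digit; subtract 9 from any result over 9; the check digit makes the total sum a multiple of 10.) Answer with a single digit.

Partial digits right→left: 4 8 1 9 1 2 9 4 9 2 9 1 3 3 9
Double every second digit counting from the check-digit position (so the 1st, 3rd, 5th, ... of the partial from the right).
  doubled (with −9 where >9): 8 2 2 9 9 9 6 9 → sum 54
  kept as-is: 8 9 2 4 2 1 3 → sum 29
Total = 54 + 29 = 83.
Check digit = (10 − (83 mod 10)) mod 10 = 7.

7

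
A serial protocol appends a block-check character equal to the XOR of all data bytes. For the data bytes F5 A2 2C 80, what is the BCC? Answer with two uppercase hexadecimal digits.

FB

XOR the bytes together:
  start with 0xF5
  0xF5 ⊕ 0xA2 = 0x57
  0x57 ⊕ 0x2C = 0x7B
  0x7B ⊕ 0x80 = 0xFB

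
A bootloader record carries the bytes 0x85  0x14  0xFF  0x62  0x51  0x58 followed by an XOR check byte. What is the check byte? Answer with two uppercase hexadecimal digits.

05

XOR the bytes together:
  start with 0x85
  0x85 ⊕ 0x14 = 0x91
  0x91 ⊕ 0xFF = 0x6E
  0x6E ⊕ 0x62 = 0x0C
  0x0C ⊕ 0x51 = 0x5D
  0x5D ⊕ 0x58 = 0x05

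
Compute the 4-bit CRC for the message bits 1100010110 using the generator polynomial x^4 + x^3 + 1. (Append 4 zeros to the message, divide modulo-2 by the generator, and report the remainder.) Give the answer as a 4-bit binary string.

1111

Append 4 zeros: 11000101100000. Divide by 11001 (XOR where the leading bit is 1):
  pos 0: 11000 XOR 11001 = 00001
  pos 4: 11011 XOR 11001 = 00010
  pos 7: 10000 XOR 11001 = 01001
  pos 8: 10010 XOR 11001 = 01011
  pos 9: 10110 XOR 11001 = 01111
Remainder (last 4 bits) = 1111. This is the CRC / FCS.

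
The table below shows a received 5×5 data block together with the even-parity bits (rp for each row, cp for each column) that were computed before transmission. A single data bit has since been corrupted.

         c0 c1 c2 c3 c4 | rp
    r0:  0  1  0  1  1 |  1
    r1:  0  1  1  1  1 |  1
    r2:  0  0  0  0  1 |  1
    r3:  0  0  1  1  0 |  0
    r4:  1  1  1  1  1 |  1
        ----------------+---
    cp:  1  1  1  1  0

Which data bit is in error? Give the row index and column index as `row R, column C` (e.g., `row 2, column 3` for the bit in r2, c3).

Recompute each row's even parity and compare to rp:
  r0: data parity 1, sent rp 1 → ok
  r1: data parity 0, sent rp 1 → mismatch
  r2: data parity 1, sent rp 1 → ok
  r3: data parity 0, sent rp 0 → ok
  r4: data parity 1, sent rp 1 → ok
Recompute each column's even parity and compare to cp:
  c0: data parity 1, sent cp 1 → ok
  c1: data parity 1, sent cp 1 → ok
  c2: data parity 1, sent cp 1 → ok
  c3: data parity 0, sent cp 1 → mismatch
  c4: data parity 0, sent cp 0 → ok
Exactly one row (r1) and one column (c3) fail → the flipped bit is at their intersection.

row 1, column 3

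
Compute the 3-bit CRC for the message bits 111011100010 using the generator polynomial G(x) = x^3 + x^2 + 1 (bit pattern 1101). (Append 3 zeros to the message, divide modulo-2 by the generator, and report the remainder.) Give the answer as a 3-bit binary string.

Append 3 zeros: 111011100010000. Divide by 1101 (XOR where the leading bit is 1):
  pos 0: 1110 XOR 1101 = 0011
  pos 2: 1111 XOR 1101 = 0010
  pos 4: 1010 XOR 1101 = 0111
  pos 5: 1110 XOR 1101 = 0011
  pos 7: 1101 XOR 1101 = 0000
Remainder (last 3 bits) = 000. This is the CRC / FCS.

000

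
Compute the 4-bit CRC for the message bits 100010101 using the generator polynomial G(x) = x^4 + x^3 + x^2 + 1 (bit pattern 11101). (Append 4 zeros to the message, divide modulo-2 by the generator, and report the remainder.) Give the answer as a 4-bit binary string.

0110

Append 4 zeros: 1000101010000. Divide by 11101 (XOR where the leading bit is 1):
  pos 0: 10001 XOR 11101 = 01100
  pos 1: 11000 XOR 11101 = 00101
  pos 3: 10110 XOR 11101 = 01011
  pos 4: 10111 XOR 11101 = 01010
  pos 5: 10100 XOR 11101 = 01001
  pos 6: 10010 XOR 11101 = 01111
  pos 7: 11110 XOR 11101 = 00011
Remainder (last 4 bits) = 0110. This is the CRC / FCS.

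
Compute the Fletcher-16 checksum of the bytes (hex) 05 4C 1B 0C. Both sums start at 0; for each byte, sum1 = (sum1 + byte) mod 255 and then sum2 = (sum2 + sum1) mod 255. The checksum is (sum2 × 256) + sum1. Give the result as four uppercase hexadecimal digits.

Running sums (mod 255):
  after byte 0 (05): sum1=5, sum2=5
  after byte 1 (4C): sum1=81, sum2=86
  after byte 2 (1B): sum1=108, sum2=194
  after byte 3 (0C): sum1=120, sum2=59
Checksum = sum2·256 + sum1 = 59·256 + 120 = 15224 = 0x3B78.

3B78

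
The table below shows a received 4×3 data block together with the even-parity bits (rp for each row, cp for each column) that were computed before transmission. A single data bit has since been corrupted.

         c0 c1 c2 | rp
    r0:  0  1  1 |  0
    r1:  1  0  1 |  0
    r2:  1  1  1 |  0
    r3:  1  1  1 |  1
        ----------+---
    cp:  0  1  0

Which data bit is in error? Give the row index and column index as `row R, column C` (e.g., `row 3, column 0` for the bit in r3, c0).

row 2, column 0

Recompute each row's even parity and compare to rp:
  r0: data parity 0, sent rp 0 → ok
  r1: data parity 0, sent rp 0 → ok
  r2: data parity 1, sent rp 0 → mismatch
  r3: data parity 1, sent rp 1 → ok
Recompute each column's even parity and compare to cp:
  c0: data parity 1, sent cp 0 → mismatch
  c1: data parity 1, sent cp 1 → ok
  c2: data parity 0, sent cp 0 → ok
Exactly one row (r2) and one column (c0) fail → the flipped bit is at their intersection.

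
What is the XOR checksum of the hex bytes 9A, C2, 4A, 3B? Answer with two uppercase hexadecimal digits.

29

XOR the bytes together:
  start with 0x9A
  0x9A ⊕ 0xC2 = 0x58
  0x58 ⊕ 0x4A = 0x12
  0x12 ⊕ 0x3B = 0x29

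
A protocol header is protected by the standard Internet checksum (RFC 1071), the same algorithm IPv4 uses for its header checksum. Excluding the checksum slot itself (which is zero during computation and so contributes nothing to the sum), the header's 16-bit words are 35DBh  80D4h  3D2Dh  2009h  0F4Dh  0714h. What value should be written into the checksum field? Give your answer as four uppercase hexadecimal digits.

One's-complement addition (fold any carry out of bit 15 back into bit 0):
  0x35DB + 0x80D4 = 0x0B6AF
  0xB6AF + 0x3D2D = 0x0F3DC
  0xF3DC + 0x2009 = 0x113E5 → wrap carry → 0x13E6
  0x13E6 + 0x0F4D = 0x02333
  0x2333 + 0x0714 = 0x02A47
One's-complement sum = 0x2A47.
Checksum = ~0x2A47 & 0xFFFF = 0xD5B8.

D5B8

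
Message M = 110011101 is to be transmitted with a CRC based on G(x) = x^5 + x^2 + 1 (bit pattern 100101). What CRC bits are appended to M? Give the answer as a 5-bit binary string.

Append 5 zeros: 11001110100000. Divide by 100101 (XOR where the leading bit is 1):
  pos 0: 110011 XOR 100101 = 010110
  pos 1: 101101 XOR 100101 = 001000
  pos 3: 100001 XOR 100101 = 000100
  pos 6: 100000 XOR 100101 = 000101
Remainder (last 5 bits) = 10100. This is the CRC / FCS.

10100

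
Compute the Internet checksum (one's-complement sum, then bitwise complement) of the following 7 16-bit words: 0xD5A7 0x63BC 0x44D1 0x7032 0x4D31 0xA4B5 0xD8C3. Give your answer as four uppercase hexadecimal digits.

46ED

One's-complement addition (fold any carry out of bit 15 back into bit 0):
  0xD5A7 + 0x63BC = 0x13963 → wrap carry → 0x3964
  0x3964 + 0x44D1 = 0x07E35
  0x7E35 + 0x7032 = 0x0EE67
  0xEE67 + 0x4D31 = 0x13B98 → wrap carry → 0x3B99
  0x3B99 + 0xA4B5 = 0x0E04E
  0xE04E + 0xD8C3 = 0x1B911 → wrap carry → 0xB912
One's-complement sum = 0xB912.
Checksum = ~0xB912 & 0xFFFF = 0x46ED.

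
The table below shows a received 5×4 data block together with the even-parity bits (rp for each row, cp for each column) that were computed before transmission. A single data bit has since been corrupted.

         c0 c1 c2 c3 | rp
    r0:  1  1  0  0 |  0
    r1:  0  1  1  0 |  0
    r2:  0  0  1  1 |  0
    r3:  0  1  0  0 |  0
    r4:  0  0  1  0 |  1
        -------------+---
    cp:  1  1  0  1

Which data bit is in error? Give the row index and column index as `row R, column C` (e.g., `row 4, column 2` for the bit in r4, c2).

row 3, column 2

Recompute each row's even parity and compare to rp:
  r0: data parity 0, sent rp 0 → ok
  r1: data parity 0, sent rp 0 → ok
  r2: data parity 0, sent rp 0 → ok
  r3: data parity 1, sent rp 0 → mismatch
  r4: data parity 1, sent rp 1 → ok
Recompute each column's even parity and compare to cp:
  c0: data parity 1, sent cp 1 → ok
  c1: data parity 1, sent cp 1 → ok
  c2: data parity 1, sent cp 0 → mismatch
  c3: data parity 1, sent cp 1 → ok
Exactly one row (r3) and one column (c2) fail → the flipped bit is at their intersection.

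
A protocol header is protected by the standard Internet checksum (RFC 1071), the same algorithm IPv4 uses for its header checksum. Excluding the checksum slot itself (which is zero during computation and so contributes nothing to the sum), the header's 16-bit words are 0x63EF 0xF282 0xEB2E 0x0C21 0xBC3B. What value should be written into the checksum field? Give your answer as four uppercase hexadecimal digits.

F601

One's-complement addition (fold any carry out of bit 15 back into bit 0):
  0x63EF + 0xF282 = 0x15671 → wrap carry → 0x5672
  0x5672 + 0xEB2E = 0x141A0 → wrap carry → 0x41A1
  0x41A1 + 0x0C21 = 0x04DC2
  0x4DC2 + 0xBC3B = 0x109FD → wrap carry → 0x09FE
One's-complement sum = 0x09FE.
Checksum = ~0x09FE & 0xFFFF = 0xF601.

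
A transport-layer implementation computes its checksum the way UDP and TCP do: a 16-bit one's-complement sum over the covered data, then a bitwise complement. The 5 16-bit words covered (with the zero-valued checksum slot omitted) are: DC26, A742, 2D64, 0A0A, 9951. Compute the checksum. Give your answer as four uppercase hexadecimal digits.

ABD6

One's-complement addition (fold any carry out of bit 15 back into bit 0):
  0xDC26 + 0xA742 = 0x18368 → wrap carry → 0x8369
  0x8369 + 0x2D64 = 0x0B0CD
  0xB0CD + 0x0A0A = 0x0BAD7
  0xBAD7 + 0x9951 = 0x15428 → wrap carry → 0x5429
One's-complement sum = 0x5429.
Checksum = ~0x5429 & 0xFFFF = 0xABD6.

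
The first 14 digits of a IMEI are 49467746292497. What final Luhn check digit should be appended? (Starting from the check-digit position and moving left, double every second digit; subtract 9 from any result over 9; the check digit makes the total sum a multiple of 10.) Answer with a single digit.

6

Partial digits right→left: 7 9 4 2 9 2 6 4 7 7 6 4 9 4
Double every second digit counting from the check-digit position (so the 1st, 3rd, 5th, ... of the partial from the right).
  doubled (with −9 where >9): 5 8 9 3 5 3 9 → sum 42
  kept as-is: 9 2 2 4 7 4 4 → sum 32
Total = 42 + 32 = 74.
Check digit = (10 − (74 mod 10)) mod 10 = 6.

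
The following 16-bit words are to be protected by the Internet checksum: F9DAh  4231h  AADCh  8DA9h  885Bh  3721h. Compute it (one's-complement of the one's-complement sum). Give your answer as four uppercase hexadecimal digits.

CBF0

One's-complement addition (fold any carry out of bit 15 back into bit 0):
  0xF9DA + 0x4231 = 0x13C0B → wrap carry → 0x3C0C
  0x3C0C + 0xAADC = 0x0E6E8
  0xE6E8 + 0x8DA9 = 0x17491 → wrap carry → 0x7492
  0x7492 + 0x885B = 0x0FCED
  0xFCED + 0x3721 = 0x1340E → wrap carry → 0x340F
One's-complement sum = 0x340F.
Checksum = ~0x340F & 0xFFFF = 0xCBF0.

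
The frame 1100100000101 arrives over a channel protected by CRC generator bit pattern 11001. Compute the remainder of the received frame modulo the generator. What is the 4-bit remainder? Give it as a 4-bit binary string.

Modulo-2 division of 1100100000101 by 11001:
  pos 0: 11001 XOR 11001 = 00000
Remainder = 0101 (nonzero — an error is detected).

0101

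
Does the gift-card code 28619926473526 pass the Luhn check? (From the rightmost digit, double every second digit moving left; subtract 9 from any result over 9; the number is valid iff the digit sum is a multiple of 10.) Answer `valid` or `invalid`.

valid

From the right, keep odd positions and double even positions (subtract 9 from any doubled value over 9):
  doubled (positions 2,4,...): 4 6 8 4 9 3 4 → sum 38
  kept (positions 1,3,...): 6 5 7 6 9 1 8 → sum 42
Total = 80.
80 mod 10 = 0, so the number is valid.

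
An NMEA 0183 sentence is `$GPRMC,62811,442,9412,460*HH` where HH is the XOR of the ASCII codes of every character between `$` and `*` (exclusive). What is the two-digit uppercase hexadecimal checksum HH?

XOR the ASCII codes of the payload characters:
  'G' = 0x47 → acc = 0x47
  'P' = 0x50 → acc = 0x17
  'R' = 0x52 → acc = 0x45
  'M' = 0x4D → acc = 0x08
  'C' = 0x43 → acc = 0x4B
  ',' = 0x2C → acc = 0x67
  '6' = 0x36 → acc = 0x51
  '2' = 0x32 → acc = 0x63
  '8' = 0x38 → acc = 0x5B
  '1' = 0x31 → acc = 0x6A
  '1' = 0x31 → acc = 0x5B
  ',' = 0x2C → acc = 0x77
  '4' = 0x34 → acc = 0x43
  '4' = 0x34 → acc = 0x77
  '2' = 0x32 → acc = 0x45
  ',' = 0x2C → acc = 0x69
  '9' = 0x39 → acc = 0x50
  '4' = 0x34 → acc = 0x64
  '1' = 0x31 → acc = 0x55
  '2' = 0x32 → acc = 0x67
  ',' = 0x2C → acc = 0x4B
  '4' = 0x34 → acc = 0x7F
  '6' = 0x36 → acc = 0x49
  '0' = 0x30 → acc = 0x79
Checksum = 0x79.

79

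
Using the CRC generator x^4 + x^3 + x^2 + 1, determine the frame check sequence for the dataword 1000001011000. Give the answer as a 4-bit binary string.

Append 4 zeros: 10000010110000000. Divide by 11101 (XOR where the leading bit is 1):
  pos 0: 10000 XOR 11101 = 01101
  pos 1: 11010 XOR 11101 = 00111
  pos 3: 11110 XOR 11101 = 00011
  pos 6: 11110 XOR 11101 = 00011
  pos 9: 11000 XOR 11101 = 00101
  pos 11: 10100 XOR 11101 = 01001
  pos 12: 10010 XOR 11101 = 01111
Remainder (last 4 bits) = 1111. This is the CRC / FCS.

1111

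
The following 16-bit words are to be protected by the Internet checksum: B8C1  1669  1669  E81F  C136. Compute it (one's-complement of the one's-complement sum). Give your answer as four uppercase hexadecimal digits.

7115

One's-complement addition (fold any carry out of bit 15 back into bit 0):
  0xB8C1 + 0x1669 = 0x0CF2A
  0xCF2A + 0x1669 = 0x0E593
  0xE593 + 0xE81F = 0x1CDB2 → wrap carry → 0xCDB3
  0xCDB3 + 0xC136 = 0x18EE9 → wrap carry → 0x8EEA
One's-complement sum = 0x8EEA.
Checksum = ~0x8EEA & 0xFFFF = 0x7115.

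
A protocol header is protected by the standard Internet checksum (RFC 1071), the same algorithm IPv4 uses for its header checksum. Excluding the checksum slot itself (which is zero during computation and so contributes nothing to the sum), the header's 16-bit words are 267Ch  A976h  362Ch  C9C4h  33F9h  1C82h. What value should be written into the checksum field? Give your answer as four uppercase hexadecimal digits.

One's-complement addition (fold any carry out of bit 15 back into bit 0):
  0x267C + 0xA976 = 0x0CFF2
  0xCFF2 + 0x362C = 0x1061E → wrap carry → 0x061F
  0x061F + 0xC9C4 = 0x0CFE3
  0xCFE3 + 0x33F9 = 0x103DC → wrap carry → 0x03DD
  0x03DD + 0x1C82 = 0x0205F
One's-complement sum = 0x205F.
Checksum = ~0x205F & 0xFFFF = 0xDFA0.

DFA0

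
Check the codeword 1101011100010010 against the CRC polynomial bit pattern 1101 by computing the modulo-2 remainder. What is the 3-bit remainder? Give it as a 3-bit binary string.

110

Modulo-2 division of 1101011100010010 by 1101:
  pos 0: 1101 XOR 1101 = 0000
  pos 5: 1110 XOR 1101 = 0011
  pos 7: 1100 XOR 1101 = 0001
  pos 10: 1100 XOR 1101 = 0001
Remainder = 110 (nonzero — an error is detected).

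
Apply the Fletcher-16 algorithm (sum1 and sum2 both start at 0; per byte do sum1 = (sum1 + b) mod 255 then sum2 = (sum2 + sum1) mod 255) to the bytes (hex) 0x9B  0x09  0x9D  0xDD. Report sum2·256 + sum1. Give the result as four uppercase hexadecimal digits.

A220

Running sums (mod 255):
  after byte 0 (0x9B): sum1=155, sum2=155
  after byte 1 (0x09): sum1=164, sum2=64
  after byte 2 (0x9D): sum1=66, sum2=130
  after byte 3 (0xDD): sum1=32, sum2=162
Checksum = sum2·256 + sum1 = 162·256 + 32 = 41504 = 0xA220.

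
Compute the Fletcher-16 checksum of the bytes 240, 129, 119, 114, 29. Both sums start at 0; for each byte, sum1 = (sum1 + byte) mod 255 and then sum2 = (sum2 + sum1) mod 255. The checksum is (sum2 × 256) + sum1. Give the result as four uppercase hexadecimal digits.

2379

Running sums (mod 255):
  after byte 0 (240): sum1=240, sum2=240
  after byte 1 (129): sum1=114, sum2=99
  after byte 2 (119): sum1=233, sum2=77
  after byte 3 (114): sum1=92, sum2=169
  after byte 4 (29): sum1=121, sum2=35
Checksum = sum2·256 + sum1 = 35·256 + 121 = 9081 = 0x2379.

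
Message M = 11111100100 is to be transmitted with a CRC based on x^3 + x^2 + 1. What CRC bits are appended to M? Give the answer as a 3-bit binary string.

010

Append 3 zeros: 11111100100000. Divide by 1101 (XOR where the leading bit is 1):
  pos 0: 1111 XOR 1101 = 0010
  pos 2: 1011 XOR 1101 = 0110
  pos 3: 1100 XOR 1101 = 0001
  pos 6: 1010 XOR 1101 = 0111
  pos 7: 1110 XOR 1101 = 0011
  pos 9: 1100 XOR 1101 = 0001
Remainder (last 3 bits) = 010. This is the CRC / FCS.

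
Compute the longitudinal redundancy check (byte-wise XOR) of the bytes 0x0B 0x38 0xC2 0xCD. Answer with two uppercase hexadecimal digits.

XOR the bytes together:
  start with 0x0B
  0x0B ⊕ 0x38 = 0x33
  0x33 ⊕ 0xC2 = 0xF1
  0xF1 ⊕ 0xCD = 0x3C

3C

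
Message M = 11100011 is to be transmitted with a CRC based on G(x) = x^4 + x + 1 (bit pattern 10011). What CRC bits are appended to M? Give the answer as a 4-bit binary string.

Append 4 zeros: 111000110000. Divide by 10011 (XOR where the leading bit is 1):
  pos 0: 11100 XOR 10011 = 01111
  pos 1: 11110 XOR 10011 = 01101
  pos 2: 11011 XOR 10011 = 01000
  pos 3: 10001 XOR 10011 = 00010
  pos 6: 10000 XOR 10011 = 00011
Remainder (last 4 bits) = 0110. This is the CRC / FCS.

0110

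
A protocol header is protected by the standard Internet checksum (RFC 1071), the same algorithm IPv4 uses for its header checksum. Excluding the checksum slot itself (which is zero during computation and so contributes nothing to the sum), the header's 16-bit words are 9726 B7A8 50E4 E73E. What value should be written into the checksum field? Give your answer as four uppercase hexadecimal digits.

790D

One's-complement addition (fold any carry out of bit 15 back into bit 0):
  0x9726 + 0xB7A8 = 0x14ECE → wrap carry → 0x4ECF
  0x4ECF + 0x50E4 = 0x09FB3
  0x9FB3 + 0xE73E = 0x186F1 → wrap carry → 0x86F2
One's-complement sum = 0x86F2.
Checksum = ~0x86F2 & 0xFFFF = 0x790D.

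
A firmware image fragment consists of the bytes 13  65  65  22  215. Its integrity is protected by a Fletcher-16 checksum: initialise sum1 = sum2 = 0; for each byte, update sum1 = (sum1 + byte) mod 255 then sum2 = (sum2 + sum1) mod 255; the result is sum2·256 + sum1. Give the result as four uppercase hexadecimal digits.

Running sums (mod 255):
  after byte 0 (13): sum1=13, sum2=13
  after byte 1 (65): sum1=78, sum2=91
  after byte 2 (65): sum1=143, sum2=234
  after byte 3 (22): sum1=165, sum2=144
  after byte 4 (215): sum1=125, sum2=14
Checksum = sum2·256 + sum1 = 14·256 + 125 = 3709 = 0x0E7D.

0E7D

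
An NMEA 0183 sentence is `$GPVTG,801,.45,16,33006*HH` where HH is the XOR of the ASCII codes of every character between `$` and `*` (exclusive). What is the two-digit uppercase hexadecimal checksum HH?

75

XOR the ASCII codes of the payload characters:
  'G' = 0x47 → acc = 0x47
  'P' = 0x50 → acc = 0x17
  'V' = 0x56 → acc = 0x41
  'T' = 0x54 → acc = 0x15
  'G' = 0x47 → acc = 0x52
  ',' = 0x2C → acc = 0x7E
  '8' = 0x38 → acc = 0x46
  '0' = 0x30 → acc = 0x76
  '1' = 0x31 → acc = 0x47
  ',' = 0x2C → acc = 0x6B
  '.' = 0x2E → acc = 0x45
  '4' = 0x34 → acc = 0x71
  '5' = 0x35 → acc = 0x44
  ',' = 0x2C → acc = 0x68
  '1' = 0x31 → acc = 0x59
  '6' = 0x36 → acc = 0x6F
  ',' = 0x2C → acc = 0x43
  '3' = 0x33 → acc = 0x70
  '3' = 0x33 → acc = 0x43
  '0' = 0x30 → acc = 0x73
  '0' = 0x30 → acc = 0x43
  '6' = 0x36 → acc = 0x75
Checksum = 0x75.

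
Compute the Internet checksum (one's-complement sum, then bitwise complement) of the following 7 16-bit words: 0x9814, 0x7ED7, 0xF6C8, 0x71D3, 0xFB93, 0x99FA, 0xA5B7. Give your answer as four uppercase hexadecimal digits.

4531

One's-complement addition (fold any carry out of bit 15 back into bit 0):
  0x9814 + 0x7ED7 = 0x116EB → wrap carry → 0x16EC
  0x16EC + 0xF6C8 = 0x10DB4 → wrap carry → 0x0DB5
  0x0DB5 + 0x71D3 = 0x07F88
  0x7F88 + 0xFB93 = 0x17B1B → wrap carry → 0x7B1C
  0x7B1C + 0x99FA = 0x11516 → wrap carry → 0x1517
  0x1517 + 0xA5B7 = 0x0BACE
One's-complement sum = 0xBACE.
Checksum = ~0xBACE & 0xFFFF = 0x4531.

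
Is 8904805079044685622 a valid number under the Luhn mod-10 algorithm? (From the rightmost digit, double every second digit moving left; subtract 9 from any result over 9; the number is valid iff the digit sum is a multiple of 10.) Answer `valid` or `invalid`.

valid

From the right, keep odd positions and double even positions (subtract 9 from any doubled value over 9):
  doubled (positions 2,4,...): 4 1 3 8 9 0 0 8 9 → sum 42
  kept (positions 1,3,...): 2 6 8 4 0 7 5 8 0 8 → sum 48
Total = 90.
90 mod 10 = 0, so the number is valid.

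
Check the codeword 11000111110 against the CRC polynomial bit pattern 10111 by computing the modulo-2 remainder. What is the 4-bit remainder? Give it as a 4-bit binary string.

1011

Modulo-2 division of 11000111110 by 10111:
  pos 0: 11000 XOR 10111 = 01111
  pos 1: 11111 XOR 10111 = 01000
  pos 2: 10001 XOR 10111 = 00110
  pos 4: 11011 XOR 10111 = 01100
  pos 5: 11001 XOR 10111 = 01110
  pos 6: 11100 XOR 10111 = 01011
Remainder = 1011 (nonzero — an error is detected).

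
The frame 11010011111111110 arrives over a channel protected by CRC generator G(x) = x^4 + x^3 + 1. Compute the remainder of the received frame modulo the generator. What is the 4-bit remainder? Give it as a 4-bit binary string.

Modulo-2 division of 11010011111111110 by 11001:
  pos 0: 11010 XOR 11001 = 00011
  pos 3: 11011 XOR 11001 = 00010
  pos 6: 10111 XOR 11001 = 01110
  pos 7: 11101 XOR 11001 = 00100
  pos 9: 10011 XOR 11001 = 01010
  pos 10: 10101 XOR 11001 = 01100
  pos 11: 11001 XOR 11001 = 00000
Remainder = 0000 (zero — the frame passes the CRC check).

0000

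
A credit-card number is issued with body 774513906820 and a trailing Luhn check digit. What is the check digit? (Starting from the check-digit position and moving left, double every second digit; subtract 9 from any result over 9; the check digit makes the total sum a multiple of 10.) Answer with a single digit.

Partial digits right→left: 0 2 8 6 0 9 3 1 5 4 7 7
Double every second digit counting from the check-digit position (so the 1st, 3rd, 5th, ... of the partial from the right).
  doubled (with −9 where >9): 0 7 0 6 1 5 → sum 19
  kept as-is: 2 6 9 1 4 7 → sum 29
Total = 19 + 29 = 48.
Check digit = (10 − (48 mod 10)) mod 10 = 2.

2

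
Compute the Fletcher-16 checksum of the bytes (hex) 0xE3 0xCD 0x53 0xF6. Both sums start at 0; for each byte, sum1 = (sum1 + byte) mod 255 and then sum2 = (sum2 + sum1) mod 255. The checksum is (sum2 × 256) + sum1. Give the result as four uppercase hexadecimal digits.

96FB

Running sums (mod 255):
  after byte 0 (0xE3): sum1=227, sum2=227
  after byte 1 (0xCD): sum1=177, sum2=149
  after byte 2 (0x53): sum1=5, sum2=154
  after byte 3 (0xF6): sum1=251, sum2=150
Checksum = sum2·256 + sum1 = 150·256 + 251 = 38651 = 0x96FB.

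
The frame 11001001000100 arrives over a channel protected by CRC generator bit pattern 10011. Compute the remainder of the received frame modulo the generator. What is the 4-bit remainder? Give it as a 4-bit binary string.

Modulo-2 division of 11001001000100 by 10011:
  pos 0: 11001 XOR 10011 = 01010
  pos 1: 10100 XOR 10011 = 00111
  pos 3: 11101 XOR 10011 = 01110
  pos 4: 11100 XOR 10011 = 01111
  pos 5: 11110 XOR 10011 = 01101
  pos 6: 11010 XOR 10011 = 01001
  pos 7: 10011 XOR 10011 = 00000
Remainder = 0000 (zero — the frame passes the CRC check).

0000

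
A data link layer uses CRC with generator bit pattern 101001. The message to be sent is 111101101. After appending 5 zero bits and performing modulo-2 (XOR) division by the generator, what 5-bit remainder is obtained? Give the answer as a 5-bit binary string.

Append 5 zeros: 11110110100000. Divide by 101001 (XOR where the leading bit is 1):
  pos 0: 111101 XOR 101001 = 010100
  pos 1: 101001 XOR 101001 = 000000
  pos 8: 100000 XOR 101001 = 001001
Remainder (last 5 bits) = 01001. This is the CRC / FCS.

01001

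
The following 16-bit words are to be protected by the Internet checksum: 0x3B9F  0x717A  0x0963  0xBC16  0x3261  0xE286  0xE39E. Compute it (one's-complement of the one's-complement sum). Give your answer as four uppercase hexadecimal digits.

94E5

One's-complement addition (fold any carry out of bit 15 back into bit 0):
  0x3B9F + 0x717A = 0x0AD19
  0xAD19 + 0x0963 = 0x0B67C
  0xB67C + 0xBC16 = 0x17292 → wrap carry → 0x7293
  0x7293 + 0x3261 = 0x0A4F4
  0xA4F4 + 0xE286 = 0x1877A → wrap carry → 0x877B
  0x877B + 0xE39E = 0x16B19 → wrap carry → 0x6B1A
One's-complement sum = 0x6B1A.
Checksum = ~0x6B1A & 0xFFFF = 0x94E5.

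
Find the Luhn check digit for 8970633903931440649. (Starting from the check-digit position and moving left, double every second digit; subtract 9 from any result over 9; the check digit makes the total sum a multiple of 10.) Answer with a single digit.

3

Partial digits right→left: 9 4 6 0 4 4 1 3 9 3 0 9 3 3 6 0 7 9 8
Double every second digit counting from the check-digit position (so the 1st, 3rd, 5th, ... of the partial from the right).
  doubled (with −9 where >9): 9 3 8 2 9 0 6 3 5 7 → sum 52
  kept as-is: 4 0 4 3 3 9 3 0 9 → sum 35
Total = 52 + 35 = 87.
Check digit = (10 − (87 mod 10)) mod 10 = 3.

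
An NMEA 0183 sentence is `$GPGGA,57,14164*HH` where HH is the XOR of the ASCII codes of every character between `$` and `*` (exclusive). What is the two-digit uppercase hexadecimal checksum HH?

XOR the ASCII codes of the payload characters:
  'G' = 0x47 → acc = 0x47
  'P' = 0x50 → acc = 0x17
  'G' = 0x47 → acc = 0x50
  'G' = 0x47 → acc = 0x17
  'A' = 0x41 → acc = 0x56
  ',' = 0x2C → acc = 0x7A
  '5' = 0x35 → acc = 0x4F
  '7' = 0x37 → acc = 0x78
  ',' = 0x2C → acc = 0x54
  '1' = 0x31 → acc = 0x65
  '4' = 0x34 → acc = 0x51
  '1' = 0x31 → acc = 0x60
  '6' = 0x36 → acc = 0x56
  '4' = 0x34 → acc = 0x62
Checksum = 0x62.

62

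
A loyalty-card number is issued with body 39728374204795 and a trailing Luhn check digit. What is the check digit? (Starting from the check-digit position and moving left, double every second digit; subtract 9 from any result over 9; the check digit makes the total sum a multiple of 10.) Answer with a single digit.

Partial digits right→left: 5 9 7 4 0 2 4 7 3 8 2 7 9 3
Double every second digit counting from the check-digit position (so the 1st, 3rd, 5th, ... of the partial from the right).
  doubled (with −9 where >9): 1 5 0 8 6 4 9 → sum 33
  kept as-is: 9 4 2 7 8 7 3 → sum 40
Total = 33 + 40 = 73.
Check digit = (10 − (73 mod 10)) mod 10 = 7.

7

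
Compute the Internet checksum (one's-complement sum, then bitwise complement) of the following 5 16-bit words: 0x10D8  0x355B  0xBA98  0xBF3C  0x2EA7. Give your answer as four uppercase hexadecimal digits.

One's-complement addition (fold any carry out of bit 15 back into bit 0):
  0x10D8 + 0x355B = 0x04633
  0x4633 + 0xBA98 = 0x100CB → wrap carry → 0x00CC
  0x00CC + 0xBF3C = 0x0C008
  0xC008 + 0x2EA7 = 0x0EEAF
One's-complement sum = 0xEEAF.
Checksum = ~0xEEAF & 0xFFFF = 0x1150.

1150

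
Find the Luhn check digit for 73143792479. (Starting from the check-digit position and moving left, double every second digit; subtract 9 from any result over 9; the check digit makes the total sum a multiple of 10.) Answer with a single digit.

Partial digits right→left: 9 7 4 2 9 7 3 4 1 3 7
Double every second digit counting from the check-digit position (so the 1st, 3rd, 5th, ... of the partial from the right).
  doubled (with −9 where >9): 9 8 9 6 2 5 → sum 39
  kept as-is: 7 2 7 4 3 → sum 23
Total = 39 + 23 = 62.
Check digit = (10 − (62 mod 10)) mod 10 = 8.

8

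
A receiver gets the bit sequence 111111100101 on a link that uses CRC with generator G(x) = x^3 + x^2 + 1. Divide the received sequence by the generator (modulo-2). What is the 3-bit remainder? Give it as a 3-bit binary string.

Modulo-2 division of 111111100101 by 1101:
  pos 0: 1111 XOR 1101 = 0010
  pos 2: 1011 XOR 1101 = 0110
  pos 3: 1101 XOR 1101 = 0000
Remainder = 101 (nonzero — an error is detected).

101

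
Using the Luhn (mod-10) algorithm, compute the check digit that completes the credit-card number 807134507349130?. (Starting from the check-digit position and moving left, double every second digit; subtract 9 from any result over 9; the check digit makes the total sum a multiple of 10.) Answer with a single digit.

Partial digits right→left: 0 3 1 9 4 3 7 0 5 4 3 1 7 0 8
Double every second digit counting from the check-digit position (so the 1st, 3rd, 5th, ... of the partial from the right).
  doubled (with −9 where >9): 0 2 8 5 1 6 5 7 → sum 34
  kept as-is: 3 9 3 0 4 1 0 → sum 20
Total = 34 + 20 = 54.
Check digit = (10 − (54 mod 10)) mod 10 = 6.

6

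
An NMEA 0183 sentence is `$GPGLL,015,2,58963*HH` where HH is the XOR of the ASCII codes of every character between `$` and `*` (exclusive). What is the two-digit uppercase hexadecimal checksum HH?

XOR the ASCII codes of the payload characters:
  'G' = 0x47 → acc = 0x47
  'P' = 0x50 → acc = 0x17
  'G' = 0x47 → acc = 0x50
  'L' = 0x4C → acc = 0x1C
  'L' = 0x4C → acc = 0x50
  ',' = 0x2C → acc = 0x7C
  '0' = 0x30 → acc = 0x4C
  '1' = 0x31 → acc = 0x7D
  '5' = 0x35 → acc = 0x48
  ',' = 0x2C → acc = 0x64
  '2' = 0x32 → acc = 0x56
  ',' = 0x2C → acc = 0x7A
  '5' = 0x35 → acc = 0x4F
  '8' = 0x38 → acc = 0x77
  '9' = 0x39 → acc = 0x4E
  '6' = 0x36 → acc = 0x78
  '3' = 0x33 → acc = 0x4B
Checksum = 0x4B.

4B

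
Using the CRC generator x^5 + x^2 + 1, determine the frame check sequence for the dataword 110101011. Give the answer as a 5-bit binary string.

00001

Append 5 zeros: 11010101100000. Divide by 100101 (XOR where the leading bit is 1):
  pos 0: 110101 XOR 100101 = 010000
  pos 1: 100000 XOR 100101 = 000101
  pos 4: 101110 XOR 100101 = 001011
  pos 6: 101100 XOR 100101 = 001001
  pos 8: 100100 XOR 100101 = 000001
Remainder (last 5 bits) = 00001. This is the CRC / FCS.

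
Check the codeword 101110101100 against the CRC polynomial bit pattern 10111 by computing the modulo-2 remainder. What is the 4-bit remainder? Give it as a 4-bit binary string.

Modulo-2 division of 101110101100 by 10111:
  pos 0: 10111 XOR 10111 = 00000
  pos 6: 10110 XOR 10111 = 00001
Remainder = 0010 (nonzero — an error is detected).

0010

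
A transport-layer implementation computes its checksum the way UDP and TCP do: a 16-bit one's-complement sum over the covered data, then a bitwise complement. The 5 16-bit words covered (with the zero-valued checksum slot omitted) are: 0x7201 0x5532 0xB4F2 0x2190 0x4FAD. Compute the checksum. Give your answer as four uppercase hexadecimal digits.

129C

One's-complement addition (fold any carry out of bit 15 back into bit 0):
  0x7201 + 0x5532 = 0x0C733
  0xC733 + 0xB4F2 = 0x17C25 → wrap carry → 0x7C26
  0x7C26 + 0x2190 = 0x09DB6
  0x9DB6 + 0x4FAD = 0x0ED63
One's-complement sum = 0xED63.
Checksum = ~0xED63 & 0xFFFF = 0x129C.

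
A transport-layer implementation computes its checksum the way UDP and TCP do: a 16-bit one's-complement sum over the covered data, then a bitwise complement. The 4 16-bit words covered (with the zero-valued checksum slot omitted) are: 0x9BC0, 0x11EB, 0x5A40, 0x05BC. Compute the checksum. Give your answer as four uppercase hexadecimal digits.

F257

One's-complement addition (fold any carry out of bit 15 back into bit 0):
  0x9BC0 + 0x11EB = 0x0ADAB
  0xADAB + 0x5A40 = 0x107EB → wrap carry → 0x07EC
  0x07EC + 0x05BC = 0x00DA8
One's-complement sum = 0x0DA8.
Checksum = ~0x0DA8 & 0xFFFF = 0xF257.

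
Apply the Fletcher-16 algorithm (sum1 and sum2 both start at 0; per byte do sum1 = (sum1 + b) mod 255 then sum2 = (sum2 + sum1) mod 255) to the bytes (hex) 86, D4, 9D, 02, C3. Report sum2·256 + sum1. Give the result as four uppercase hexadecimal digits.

94BE

Running sums (mod 255):
  after byte 0 (86): sum1=134, sum2=134
  after byte 1 (D4): sum1=91, sum2=225
  after byte 2 (9D): sum1=248, sum2=218
  after byte 3 (02): sum1=250, sum2=213
  after byte 4 (C3): sum1=190, sum2=148
Checksum = sum2·256 + sum1 = 148·256 + 190 = 38078 = 0x94BE.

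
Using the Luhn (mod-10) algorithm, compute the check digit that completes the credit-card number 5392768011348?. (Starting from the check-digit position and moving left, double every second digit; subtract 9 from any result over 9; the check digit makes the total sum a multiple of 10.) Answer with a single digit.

7

Partial digits right→left: 8 4 3 1 1 0 8 6 7 2 9 3 5
Double every second digit counting from the check-digit position (so the 1st, 3rd, 5th, ... of the partial from the right).
  doubled (with −9 where >9): 7 6 2 7 5 9 1 → sum 37
  kept as-is: 4 1 0 6 2 3 → sum 16
Total = 37 + 16 = 53.
Check digit = (10 − (53 mod 10)) mod 10 = 7.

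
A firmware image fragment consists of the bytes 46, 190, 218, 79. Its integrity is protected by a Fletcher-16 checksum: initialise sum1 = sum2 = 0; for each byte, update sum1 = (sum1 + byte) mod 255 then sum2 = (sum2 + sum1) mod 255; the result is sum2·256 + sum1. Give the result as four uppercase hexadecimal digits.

F917

Running sums (mod 255):
  after byte 0 (46): sum1=46, sum2=46
  after byte 1 (190): sum1=236, sum2=27
  after byte 2 (218): sum1=199, sum2=226
  after byte 3 (79): sum1=23, sum2=249
Checksum = sum2·256 + sum1 = 249·256 + 23 = 63767 = 0xF917.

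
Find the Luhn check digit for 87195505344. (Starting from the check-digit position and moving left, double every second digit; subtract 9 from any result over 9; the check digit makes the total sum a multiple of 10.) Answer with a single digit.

Partial digits right→left: 4 4 3 5 0 5 5 9 1 7 8
Double every second digit counting from the check-digit position (so the 1st, 3rd, 5th, ... of the partial from the right).
  doubled (with −9 where >9): 8 6 0 1 2 7 → sum 24
  kept as-is: 4 5 5 9 7 → sum 30
Total = 24 + 30 = 54.
Check digit = (10 − (54 mod 10)) mod 10 = 6.

6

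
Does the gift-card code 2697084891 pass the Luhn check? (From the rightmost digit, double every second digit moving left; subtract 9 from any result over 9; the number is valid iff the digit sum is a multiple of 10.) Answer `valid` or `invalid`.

valid

From the right, keep odd positions and double even positions (subtract 9 from any doubled value over 9):
  doubled (positions 2,4,...): 9 8 0 9 4 → sum 30
  kept (positions 1,3,...): 1 8 8 7 6 → sum 30
Total = 60.
60 mod 10 = 0, so the number is valid.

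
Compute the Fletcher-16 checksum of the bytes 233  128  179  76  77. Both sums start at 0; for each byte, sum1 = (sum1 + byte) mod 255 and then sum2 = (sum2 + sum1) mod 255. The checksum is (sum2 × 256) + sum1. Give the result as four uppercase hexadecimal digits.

Running sums (mod 255):
  after byte 0 (233): sum1=233, sum2=233
  after byte 1 (128): sum1=106, sum2=84
  after byte 2 (179): sum1=30, sum2=114
  after byte 3 (76): sum1=106, sum2=220
  after byte 4 (77): sum1=183, sum2=148
Checksum = sum2·256 + sum1 = 148·256 + 183 = 38071 = 0x94B7.

94B7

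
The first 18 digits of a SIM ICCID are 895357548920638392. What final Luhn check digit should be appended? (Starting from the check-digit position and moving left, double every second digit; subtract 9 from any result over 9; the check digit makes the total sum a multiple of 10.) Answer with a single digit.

1

Partial digits right→left: 2 9 3 8 3 6 0 2 9 8 4 5 7 5 3 5 9 8
Double every second digit counting from the check-digit position (so the 1st, 3rd, 5th, ... of the partial from the right).
  doubled (with −9 where >9): 4 6 6 0 9 8 5 6 9 → sum 53
  kept as-is: 9 8 6 2 8 5 5 5 8 → sum 56
Total = 53 + 56 = 109.
Check digit = (10 − (109 mod 10)) mod 10 = 1.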